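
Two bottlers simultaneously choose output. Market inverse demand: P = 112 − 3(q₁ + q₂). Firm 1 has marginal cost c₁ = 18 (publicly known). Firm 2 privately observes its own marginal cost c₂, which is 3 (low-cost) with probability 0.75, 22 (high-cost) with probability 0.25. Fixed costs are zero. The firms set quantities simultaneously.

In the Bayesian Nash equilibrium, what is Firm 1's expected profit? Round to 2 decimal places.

259.78

Type-c best response for Firm 2: q₂(c) = (112 − c)/6 − q₁/2.
Firm 1 maximizes expected profit; its first-order condition is 112 − 6q₁ − 3E[q₂] − 18 = 0.
Substituting E[q₂] and solving: E[c₂] = 7.75, so q₁ = (112 − 2·18 + 7.75)/9 = 9.30556.
E[P] = 112 − 3·(q₁ + E[q₂]) = 45.9167; Firm 1's expected profit = (E[P] − 18)·q₁ = (45.9167 − 18)·9.30556 = 259.78.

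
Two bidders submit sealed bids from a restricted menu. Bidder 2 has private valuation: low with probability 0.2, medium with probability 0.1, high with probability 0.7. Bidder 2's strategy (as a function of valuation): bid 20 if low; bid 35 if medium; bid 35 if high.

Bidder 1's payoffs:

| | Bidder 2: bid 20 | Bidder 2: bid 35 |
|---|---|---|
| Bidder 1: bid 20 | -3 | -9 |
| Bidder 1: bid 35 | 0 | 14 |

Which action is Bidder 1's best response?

bid 35

E[bid 20] = 0.2·(-3) + 0.1·(-9) + 0.7·(-9) = -7.8
E[bid 35] = 0.2·(0) + 0.1·(14) + 0.7·(14) = 11.2
Best response: bid 35 (11.2 is the largest).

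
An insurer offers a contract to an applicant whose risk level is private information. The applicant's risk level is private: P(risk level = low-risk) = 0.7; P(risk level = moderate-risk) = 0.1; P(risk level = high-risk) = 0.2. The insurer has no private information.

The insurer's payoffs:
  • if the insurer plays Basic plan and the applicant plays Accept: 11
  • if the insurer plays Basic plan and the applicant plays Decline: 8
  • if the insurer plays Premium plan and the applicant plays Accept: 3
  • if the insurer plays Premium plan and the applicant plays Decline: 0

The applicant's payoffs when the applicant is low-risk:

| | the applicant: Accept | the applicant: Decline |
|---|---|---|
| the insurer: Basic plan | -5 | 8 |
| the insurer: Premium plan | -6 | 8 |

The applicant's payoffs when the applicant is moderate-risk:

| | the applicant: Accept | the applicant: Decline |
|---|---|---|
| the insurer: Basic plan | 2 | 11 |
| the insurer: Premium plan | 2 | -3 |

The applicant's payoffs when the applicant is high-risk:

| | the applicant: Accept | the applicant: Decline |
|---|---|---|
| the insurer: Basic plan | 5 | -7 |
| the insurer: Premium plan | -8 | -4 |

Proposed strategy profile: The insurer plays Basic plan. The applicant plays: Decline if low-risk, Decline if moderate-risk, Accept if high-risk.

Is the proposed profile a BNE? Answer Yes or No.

Yes

The insurer plays Basic plan: E[Basic plan] = 0.7·(8) + 0.1·(8) + 0.2·(11) = 8.6; E[Premium plan] = 0.6. Best-responding. ✓
The applicant (risk level low-risk), facing Basic plan: Accept gives -5, Decline gives 8. Proposed Decline is best. ✓
The applicant (risk level moderate-risk), facing Basic plan: Accept gives 2, Decline gives 11. Proposed Decline is best. ✓
The applicant (risk level high-risk), facing Basic plan: Accept gives 5, Decline gives -7. Proposed Accept is best. ✓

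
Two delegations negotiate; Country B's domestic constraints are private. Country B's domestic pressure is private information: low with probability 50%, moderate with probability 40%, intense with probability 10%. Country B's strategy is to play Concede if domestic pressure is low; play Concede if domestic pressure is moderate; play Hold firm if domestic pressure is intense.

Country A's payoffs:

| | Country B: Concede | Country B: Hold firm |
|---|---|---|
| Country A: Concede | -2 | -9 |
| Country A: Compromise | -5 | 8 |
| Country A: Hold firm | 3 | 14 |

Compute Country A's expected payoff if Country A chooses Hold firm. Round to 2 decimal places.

E[Hold firm] = 0.5·3 + 0.4·3 + 0.1·14 = 1.5 + 1.2 + 1.4 = 4.1

4.10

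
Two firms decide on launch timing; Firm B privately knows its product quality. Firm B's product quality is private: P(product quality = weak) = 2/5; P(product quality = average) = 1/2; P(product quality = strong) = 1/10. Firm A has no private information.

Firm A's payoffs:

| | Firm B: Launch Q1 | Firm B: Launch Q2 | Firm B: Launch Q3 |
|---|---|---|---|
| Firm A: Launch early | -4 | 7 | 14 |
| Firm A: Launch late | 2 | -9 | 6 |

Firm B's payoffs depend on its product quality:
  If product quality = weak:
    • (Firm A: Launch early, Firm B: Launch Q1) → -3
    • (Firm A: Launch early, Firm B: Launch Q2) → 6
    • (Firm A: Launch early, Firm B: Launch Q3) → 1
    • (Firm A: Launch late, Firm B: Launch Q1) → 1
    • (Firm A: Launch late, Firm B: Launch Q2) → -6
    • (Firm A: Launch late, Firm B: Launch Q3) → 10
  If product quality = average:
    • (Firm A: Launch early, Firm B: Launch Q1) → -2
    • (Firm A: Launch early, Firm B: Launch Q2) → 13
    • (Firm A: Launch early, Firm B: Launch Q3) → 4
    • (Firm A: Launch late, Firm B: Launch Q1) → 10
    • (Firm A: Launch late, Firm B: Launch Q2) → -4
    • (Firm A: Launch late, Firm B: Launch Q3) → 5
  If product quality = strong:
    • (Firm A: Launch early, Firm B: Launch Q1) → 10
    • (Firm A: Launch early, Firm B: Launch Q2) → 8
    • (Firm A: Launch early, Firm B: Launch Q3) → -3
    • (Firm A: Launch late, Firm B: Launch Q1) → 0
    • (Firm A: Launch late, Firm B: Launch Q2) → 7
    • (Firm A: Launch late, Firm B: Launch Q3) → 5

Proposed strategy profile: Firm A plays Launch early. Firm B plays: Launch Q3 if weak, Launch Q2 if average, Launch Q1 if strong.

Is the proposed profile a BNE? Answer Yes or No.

No

Firm A plays Launch early: E[Launch early] = 2/5·(14) + 1/2·(7) + 1/10·(-4) = 87/10; E[Launch late] = -19/10. Best-responding. ✓
Firm B (product quality weak), facing Launch early: Launch Q1 gives -3, Launch Q2 gives 6, Launch Q3 gives 1. Proposed Launch Q3 is not best — profitable deviation exists. ✗
Firm B (product quality average), facing Launch early: Launch Q1 gives -2, Launch Q2 gives 13, Launch Q3 gives 4. Proposed Launch Q2 is best. ✓
Firm B (product quality strong), facing Launch early: Launch Q1 gives 10, Launch Q2 gives 8, Launch Q3 gives -3. Proposed Launch Q1 is best. ✓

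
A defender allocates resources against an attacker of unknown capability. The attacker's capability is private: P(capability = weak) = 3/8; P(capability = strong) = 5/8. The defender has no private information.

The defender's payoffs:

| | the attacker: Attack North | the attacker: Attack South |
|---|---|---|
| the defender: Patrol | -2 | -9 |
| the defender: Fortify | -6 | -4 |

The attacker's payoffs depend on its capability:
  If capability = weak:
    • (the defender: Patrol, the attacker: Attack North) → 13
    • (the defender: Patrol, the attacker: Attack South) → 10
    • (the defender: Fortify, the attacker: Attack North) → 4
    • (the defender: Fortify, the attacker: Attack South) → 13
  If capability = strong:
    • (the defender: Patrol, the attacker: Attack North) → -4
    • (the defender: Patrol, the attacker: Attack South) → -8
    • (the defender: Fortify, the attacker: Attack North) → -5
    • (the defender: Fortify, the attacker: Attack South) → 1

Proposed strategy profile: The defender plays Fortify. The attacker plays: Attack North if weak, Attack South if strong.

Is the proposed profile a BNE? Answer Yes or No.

No

The defender plays Fortify: E[Fortify] = 3/8·(-6) + 5/8·(-4) = -19/4; E[Patrol] = -51/8. Best-responding. ✓
The attacker (capability weak), facing Fortify: Attack North gives 4, Attack South gives 13. Proposed Attack North is not best — profitable deviation exists. ✗
The attacker (capability strong), facing Fortify: Attack North gives -5, Attack South gives 1. Proposed Attack South is best. ✓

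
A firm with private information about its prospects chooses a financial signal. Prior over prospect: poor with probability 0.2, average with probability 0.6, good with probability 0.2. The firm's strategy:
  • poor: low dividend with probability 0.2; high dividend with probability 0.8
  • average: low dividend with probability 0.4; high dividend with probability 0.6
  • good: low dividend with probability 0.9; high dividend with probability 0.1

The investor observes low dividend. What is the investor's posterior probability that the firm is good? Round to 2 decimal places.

0.39

Apply Bayes' rule using the sender's strategy as the likelihood.
P(low dividend) = 0.2·0.2 + 0.6·0.4 + 0.2·0.9 = 0.46
P(good | low dividend) = (0.2·0.9) / 0.46 = 0.18 / 0.46 = 0.391304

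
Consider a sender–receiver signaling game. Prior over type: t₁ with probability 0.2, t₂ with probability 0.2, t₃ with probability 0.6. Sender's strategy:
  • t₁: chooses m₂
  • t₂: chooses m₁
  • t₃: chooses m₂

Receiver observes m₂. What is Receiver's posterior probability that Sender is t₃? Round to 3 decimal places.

0.750

Apply Bayes' rule using the sender's strategy as the likelihood.
P(m₂) = 0.2·1 + 0.2·0 + 0.6·1 = 0.8
P(t₃ | m₂) = (0.6·1) / 0.8 = 0.6 / 0.8 = 0.75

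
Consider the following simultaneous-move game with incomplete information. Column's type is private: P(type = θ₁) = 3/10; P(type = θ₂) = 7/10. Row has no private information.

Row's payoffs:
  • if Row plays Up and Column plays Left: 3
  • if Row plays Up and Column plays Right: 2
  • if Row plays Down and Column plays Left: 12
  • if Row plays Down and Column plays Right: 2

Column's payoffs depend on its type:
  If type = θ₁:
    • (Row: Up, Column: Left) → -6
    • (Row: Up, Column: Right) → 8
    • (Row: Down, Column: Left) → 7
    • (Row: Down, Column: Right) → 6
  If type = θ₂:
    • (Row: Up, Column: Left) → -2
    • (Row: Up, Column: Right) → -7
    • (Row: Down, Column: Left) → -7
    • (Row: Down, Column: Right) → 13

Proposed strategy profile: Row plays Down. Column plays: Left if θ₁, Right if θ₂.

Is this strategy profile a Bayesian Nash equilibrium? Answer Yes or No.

Yes

Row plays Down: E[Down] = 3/10·(12) + 7/10·(2) = 5; E[Up] = 23/10. Best-responding. ✓
Column (type θ₁), facing Down: Left gives 7, Right gives 6. Proposed Left is best. ✓
Column (type θ₂), facing Down: Left gives -7, Right gives 13. Proposed Right is best. ✓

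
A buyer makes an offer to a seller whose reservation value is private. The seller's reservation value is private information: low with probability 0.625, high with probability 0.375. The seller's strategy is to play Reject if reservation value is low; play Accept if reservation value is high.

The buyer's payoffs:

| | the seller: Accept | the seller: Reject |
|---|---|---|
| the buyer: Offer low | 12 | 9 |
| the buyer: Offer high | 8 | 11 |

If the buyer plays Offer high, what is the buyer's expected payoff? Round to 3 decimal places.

9.875

E[Offer high] = 0.625·11 + 0.375·8 = 6.875 + 3 = 9.875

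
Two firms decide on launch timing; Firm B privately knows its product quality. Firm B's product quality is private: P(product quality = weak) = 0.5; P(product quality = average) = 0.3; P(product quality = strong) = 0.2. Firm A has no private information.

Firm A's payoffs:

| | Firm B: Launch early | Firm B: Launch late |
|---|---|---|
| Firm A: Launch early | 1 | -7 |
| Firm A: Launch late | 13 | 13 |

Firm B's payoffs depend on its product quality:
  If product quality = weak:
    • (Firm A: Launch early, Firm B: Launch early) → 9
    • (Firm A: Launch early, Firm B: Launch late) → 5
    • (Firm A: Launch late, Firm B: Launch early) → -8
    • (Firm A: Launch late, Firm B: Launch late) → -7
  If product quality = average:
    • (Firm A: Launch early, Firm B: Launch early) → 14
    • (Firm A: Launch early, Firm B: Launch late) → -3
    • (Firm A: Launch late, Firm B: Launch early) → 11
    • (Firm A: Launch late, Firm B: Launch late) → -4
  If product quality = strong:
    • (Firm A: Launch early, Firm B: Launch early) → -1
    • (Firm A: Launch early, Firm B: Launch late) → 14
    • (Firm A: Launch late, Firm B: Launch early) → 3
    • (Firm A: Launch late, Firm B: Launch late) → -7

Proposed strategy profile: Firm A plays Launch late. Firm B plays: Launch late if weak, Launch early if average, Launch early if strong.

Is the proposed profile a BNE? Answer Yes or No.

Firm A plays Launch late: E[Launch late] = 0.5·(13) + 0.3·(13) + 0.2·(13) = 13; E[Launch early] = -3. Best-responding. ✓
Firm B (product quality weak), facing Launch late: Launch early gives -8, Launch late gives -7. Proposed Launch late is best. ✓
Firm B (product quality average), facing Launch late: Launch early gives 11, Launch late gives -4. Proposed Launch early is best. ✓
Firm B (product quality strong), facing Launch late: Launch early gives 3, Launch late gives -7. Proposed Launch early is best. ✓

Yes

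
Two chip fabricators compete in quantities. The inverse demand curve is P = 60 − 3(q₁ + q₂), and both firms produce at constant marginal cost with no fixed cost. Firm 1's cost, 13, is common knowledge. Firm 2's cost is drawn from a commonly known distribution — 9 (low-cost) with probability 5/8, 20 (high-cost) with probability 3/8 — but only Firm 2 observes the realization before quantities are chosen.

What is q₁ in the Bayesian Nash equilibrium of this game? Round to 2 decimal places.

Each type of Firm 2 best-responds to q₁; Firm 1 best-responds to the expected q₂ over Firm 2's types.
Firm 2 with cost c maximizes (60 − 3(q₁+q₂) − c)·q₂, giving q₂(c) = (60 − c − 3q₁)/6.
E[c₂] = 5/8·9 + 3/8·20 = 13.125
Firm 1's FOC against E[q₂] yields q₁ = (60 − 2·13 + E[c₂])/9 = (60 − 26 + 13.125)/9 = 5.23611.

5.24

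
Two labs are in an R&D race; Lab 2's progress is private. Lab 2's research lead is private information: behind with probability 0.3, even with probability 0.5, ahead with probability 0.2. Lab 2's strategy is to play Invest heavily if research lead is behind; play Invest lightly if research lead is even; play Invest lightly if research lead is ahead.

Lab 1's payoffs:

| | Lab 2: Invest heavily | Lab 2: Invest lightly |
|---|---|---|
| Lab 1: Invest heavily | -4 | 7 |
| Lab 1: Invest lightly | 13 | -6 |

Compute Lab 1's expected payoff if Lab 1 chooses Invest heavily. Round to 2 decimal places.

3.70

E[Invest heavily] = 0.3·(-4) + 0.5·7 + 0.2·7 = (-1.2) + 3.5 + 1.4 = 3.7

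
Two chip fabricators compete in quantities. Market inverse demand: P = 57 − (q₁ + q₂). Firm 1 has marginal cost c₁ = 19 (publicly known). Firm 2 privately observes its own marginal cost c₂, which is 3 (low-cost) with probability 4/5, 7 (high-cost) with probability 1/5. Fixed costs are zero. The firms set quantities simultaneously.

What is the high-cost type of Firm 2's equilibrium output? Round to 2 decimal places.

21.20

Type-c best response for Firm 2: q₂(c) = (57 − c)/2 − q₁/2.
Firm 1 maximizes expected profit; its first-order condition is 57 − 2q₁ − E[q₂] − 19 = 0.
Substituting E[q₂] and solving: E[c₂] = 3.8, so q₁ = (57 − 2·19 + 3.8)/3 = 7.6.
q₂(high-cost) = (57 − 7 − 7.6)/2 = 21.2.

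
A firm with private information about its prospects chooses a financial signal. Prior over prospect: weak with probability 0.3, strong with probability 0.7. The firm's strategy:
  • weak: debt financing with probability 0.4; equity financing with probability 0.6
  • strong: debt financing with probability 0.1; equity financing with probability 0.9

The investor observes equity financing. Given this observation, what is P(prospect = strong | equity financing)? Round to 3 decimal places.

0.778

P(equity financing) = 0.3·0.6 + 0.7·0.9 = 0.81
P(strong | equity financing) = (0.7·0.9) / 0.81 = 0.63 / 0.81 = 0.777778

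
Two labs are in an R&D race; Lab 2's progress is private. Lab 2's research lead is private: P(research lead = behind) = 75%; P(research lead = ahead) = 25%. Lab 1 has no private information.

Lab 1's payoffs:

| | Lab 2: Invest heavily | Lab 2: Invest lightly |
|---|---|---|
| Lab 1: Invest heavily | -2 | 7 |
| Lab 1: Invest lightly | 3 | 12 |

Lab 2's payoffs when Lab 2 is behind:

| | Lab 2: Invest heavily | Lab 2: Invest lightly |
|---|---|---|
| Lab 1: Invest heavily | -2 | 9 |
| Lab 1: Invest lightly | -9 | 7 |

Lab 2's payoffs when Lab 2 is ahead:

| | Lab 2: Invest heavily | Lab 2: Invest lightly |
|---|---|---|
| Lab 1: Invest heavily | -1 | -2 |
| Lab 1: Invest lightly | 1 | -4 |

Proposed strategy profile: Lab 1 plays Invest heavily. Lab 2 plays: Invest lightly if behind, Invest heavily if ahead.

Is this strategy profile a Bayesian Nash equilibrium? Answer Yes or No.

Lab 1 plays Invest heavily: E[Invest heavily] = 0.75·(7) + 0.25·(-2) = 4.75; E[Invest lightly] = 9.75. Not best-responding. ✗
Lab 2 (research lead behind), facing Invest heavily: Invest heavily gives -2, Invest lightly gives 9. Proposed Invest lightly is best. ✓
Lab 2 (research lead ahead), facing Invest heavily: Invest heavily gives -1, Invest lightly gives -2. Proposed Invest heavily is best. ✓

No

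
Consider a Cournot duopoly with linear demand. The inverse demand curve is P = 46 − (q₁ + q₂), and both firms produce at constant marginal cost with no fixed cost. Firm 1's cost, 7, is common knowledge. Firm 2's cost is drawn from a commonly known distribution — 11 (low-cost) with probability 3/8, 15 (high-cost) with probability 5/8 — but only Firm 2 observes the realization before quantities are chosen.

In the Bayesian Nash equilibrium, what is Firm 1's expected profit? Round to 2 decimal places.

Type-c best response for Firm 2: q₂(c) = (46 − c)/2 − q₁/2.
Firm 1 maximizes expected profit; its first-order condition is 46 − 2q₁ − E[q₂] − 7 = 0.
Substituting E[q₂] and solving: E[c₂] = 13.5, so q₁ = (46 − 2·7 + 13.5)/3 = 15.1667.
E[P] = 46 − (q₁ + E[q₂]) = 22.1667; Firm 1's expected profit = (E[P] − 7)·q₁ = (22.1667 − 7)·15.1667 = 230.028.

230.03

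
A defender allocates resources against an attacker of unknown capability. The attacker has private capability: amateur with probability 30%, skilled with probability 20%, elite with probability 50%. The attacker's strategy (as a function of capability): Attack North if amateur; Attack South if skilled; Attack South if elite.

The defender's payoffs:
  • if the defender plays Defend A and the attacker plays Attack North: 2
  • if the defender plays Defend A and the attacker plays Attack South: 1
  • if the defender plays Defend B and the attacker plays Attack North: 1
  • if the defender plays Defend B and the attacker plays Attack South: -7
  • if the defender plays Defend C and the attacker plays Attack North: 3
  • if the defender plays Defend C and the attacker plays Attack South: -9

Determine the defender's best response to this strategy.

E[Defend A] = 0.3·(2) + 0.2·(1) + 0.5·(1) = 1.3
E[Defend B] = 0.3·(1) + 0.2·(-7) + 0.5·(-7) = -4.6
E[Defend C] = 0.3·(3) + 0.2·(-9) + 0.5·(-9) = -5.4
Best response: Defend A (1.3 is the largest).

Defend A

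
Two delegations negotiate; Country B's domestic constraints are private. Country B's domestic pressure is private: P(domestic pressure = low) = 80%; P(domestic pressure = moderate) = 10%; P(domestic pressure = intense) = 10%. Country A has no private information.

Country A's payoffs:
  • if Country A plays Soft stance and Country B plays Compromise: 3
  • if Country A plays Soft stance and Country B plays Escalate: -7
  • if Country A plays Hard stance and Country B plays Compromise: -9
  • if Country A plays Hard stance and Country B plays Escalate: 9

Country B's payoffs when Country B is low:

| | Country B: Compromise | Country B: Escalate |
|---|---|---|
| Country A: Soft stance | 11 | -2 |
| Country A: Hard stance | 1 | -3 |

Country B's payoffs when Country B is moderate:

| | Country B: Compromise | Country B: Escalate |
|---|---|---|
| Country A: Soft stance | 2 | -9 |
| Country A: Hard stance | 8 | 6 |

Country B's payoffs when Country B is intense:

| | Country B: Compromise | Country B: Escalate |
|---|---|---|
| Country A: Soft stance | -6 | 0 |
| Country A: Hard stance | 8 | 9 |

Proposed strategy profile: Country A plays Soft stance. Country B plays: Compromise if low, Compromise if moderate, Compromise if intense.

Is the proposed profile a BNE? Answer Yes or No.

No

Country A plays Soft stance: E[Soft stance] = 0.8·(3) + 0.1·(3) + 0.1·(3) = 3; E[Hard stance] = -9. Best-responding. ✓
Country B (domestic pressure low), facing Soft stance: Compromise gives 11, Escalate gives -2. Proposed Compromise is best. ✓
Country B (domestic pressure moderate), facing Soft stance: Compromise gives 2, Escalate gives -9. Proposed Compromise is best. ✓
Country B (domestic pressure intense), facing Soft stance: Compromise gives -6, Escalate gives 0. Proposed Compromise is not best — profitable deviation exists. ✗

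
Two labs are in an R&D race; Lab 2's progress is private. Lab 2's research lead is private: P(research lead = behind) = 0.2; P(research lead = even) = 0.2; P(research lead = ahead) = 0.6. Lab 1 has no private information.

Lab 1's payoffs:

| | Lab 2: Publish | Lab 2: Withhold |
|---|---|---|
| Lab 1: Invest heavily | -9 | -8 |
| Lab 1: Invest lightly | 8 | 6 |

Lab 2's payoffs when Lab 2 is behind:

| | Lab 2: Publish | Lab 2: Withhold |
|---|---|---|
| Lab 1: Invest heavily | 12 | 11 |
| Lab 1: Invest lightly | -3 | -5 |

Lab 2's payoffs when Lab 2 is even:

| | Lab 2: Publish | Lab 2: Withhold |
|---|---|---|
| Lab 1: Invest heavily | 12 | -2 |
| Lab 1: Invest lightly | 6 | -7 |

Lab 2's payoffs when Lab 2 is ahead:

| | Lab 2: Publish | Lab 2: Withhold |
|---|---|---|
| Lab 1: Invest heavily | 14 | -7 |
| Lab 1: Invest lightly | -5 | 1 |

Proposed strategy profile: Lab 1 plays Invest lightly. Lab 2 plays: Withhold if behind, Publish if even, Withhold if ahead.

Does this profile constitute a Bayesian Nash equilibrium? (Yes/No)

Lab 1 plays Invest lightly: E[Invest lightly] = 0.2·(6) + 0.2·(8) + 0.6·(6) = 6.4; E[Invest heavily] = -8.2. Best-responding. ✓
Lab 2 (research lead behind), facing Invest lightly: Publish gives -3, Withhold gives -5. Proposed Withhold is not best — profitable deviation exists. ✗
Lab 2 (research lead even), facing Invest lightly: Publish gives 6, Withhold gives -7. Proposed Publish is best. ✓
Lab 2 (research lead ahead), facing Invest lightly: Publish gives -5, Withhold gives 1. Proposed Withhold is best. ✓

No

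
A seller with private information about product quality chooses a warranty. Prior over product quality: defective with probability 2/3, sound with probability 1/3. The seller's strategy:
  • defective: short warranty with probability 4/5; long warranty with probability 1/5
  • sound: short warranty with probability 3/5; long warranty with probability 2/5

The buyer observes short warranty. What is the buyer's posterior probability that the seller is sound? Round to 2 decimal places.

Apply Bayes' rule using the sender's strategy as the likelihood.
P(short warranty) = (2/3)·(4/5) + (1/3)·(3/5) = 11/15
P(sound | short warranty) = ((1/3)·(3/5)) / (11/15) = (1/5) / (11/15) = 3/11

0.27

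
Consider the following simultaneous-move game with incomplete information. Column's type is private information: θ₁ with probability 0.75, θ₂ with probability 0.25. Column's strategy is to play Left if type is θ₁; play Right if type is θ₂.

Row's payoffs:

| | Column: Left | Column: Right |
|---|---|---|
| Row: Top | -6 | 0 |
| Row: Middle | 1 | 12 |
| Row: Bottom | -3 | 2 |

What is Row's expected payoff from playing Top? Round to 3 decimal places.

E[Top] = 0.75·(-6) + 0.25·0 = (-4.5) + 0 = -4.5

-4.500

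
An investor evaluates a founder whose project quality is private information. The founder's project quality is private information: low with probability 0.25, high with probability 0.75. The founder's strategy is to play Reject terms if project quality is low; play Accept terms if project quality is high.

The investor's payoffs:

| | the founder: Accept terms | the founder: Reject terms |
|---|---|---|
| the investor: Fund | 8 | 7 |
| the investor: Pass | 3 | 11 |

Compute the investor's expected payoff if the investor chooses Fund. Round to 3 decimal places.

E[Fund] = 0.25·7 + 0.75·8 = 1.75 + 6 = 7.75

7.750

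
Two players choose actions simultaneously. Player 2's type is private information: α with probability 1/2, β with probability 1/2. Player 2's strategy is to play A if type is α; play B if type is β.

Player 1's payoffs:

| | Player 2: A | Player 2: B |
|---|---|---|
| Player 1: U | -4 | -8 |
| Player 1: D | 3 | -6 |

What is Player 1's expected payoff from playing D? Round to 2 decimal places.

Take the expectation over Player 2's type, weighting each type's action by its prior probability.
E[D] = 1/2·3 + 1/2·(-6) = 3/2 + (-3) = -3/2

-1.50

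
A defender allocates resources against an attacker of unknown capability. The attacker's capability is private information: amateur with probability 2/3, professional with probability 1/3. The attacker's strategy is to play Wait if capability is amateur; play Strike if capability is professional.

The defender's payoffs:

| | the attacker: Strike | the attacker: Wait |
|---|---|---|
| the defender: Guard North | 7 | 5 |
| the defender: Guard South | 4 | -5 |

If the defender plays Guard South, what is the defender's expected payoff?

E[Guard South] = 2/3·(-5) + 1/3·4 = (-10/3) + 4/3 = -2

-2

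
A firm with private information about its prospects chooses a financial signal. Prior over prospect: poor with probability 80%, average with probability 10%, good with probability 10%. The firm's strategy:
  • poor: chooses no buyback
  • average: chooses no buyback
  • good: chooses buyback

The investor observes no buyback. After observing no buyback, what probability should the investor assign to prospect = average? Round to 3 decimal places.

0.111

P(no buyback) = 0.8·1 + 0.1·1 + 0.1·0 = 0.9
P(average | no buyback) = (0.1·1) / 0.9 = 0.1 / 0.9 = 0.111111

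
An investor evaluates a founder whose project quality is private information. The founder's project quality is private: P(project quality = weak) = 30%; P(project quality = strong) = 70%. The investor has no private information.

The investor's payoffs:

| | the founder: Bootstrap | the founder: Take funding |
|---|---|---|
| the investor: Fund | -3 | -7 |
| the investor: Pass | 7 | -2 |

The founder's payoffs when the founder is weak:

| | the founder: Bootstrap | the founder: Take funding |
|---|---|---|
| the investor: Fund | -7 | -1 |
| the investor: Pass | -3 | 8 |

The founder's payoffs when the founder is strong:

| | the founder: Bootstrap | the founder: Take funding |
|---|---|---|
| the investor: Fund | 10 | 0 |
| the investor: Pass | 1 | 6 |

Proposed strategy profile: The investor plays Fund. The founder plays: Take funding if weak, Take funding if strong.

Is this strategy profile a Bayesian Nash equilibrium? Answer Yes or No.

The investor plays Fund: E[Fund] = 0.3·(-7) + 0.7·(-7) = -7; E[Pass] = -2. Not best-responding. ✗
The founder (project quality weak), facing Fund: Bootstrap gives -7, Take funding gives -1. Proposed Take funding is best. ✓
The founder (project quality strong), facing Fund: Bootstrap gives 10, Take funding gives 0. Proposed Take funding is not best — profitable deviation exists. ✗

No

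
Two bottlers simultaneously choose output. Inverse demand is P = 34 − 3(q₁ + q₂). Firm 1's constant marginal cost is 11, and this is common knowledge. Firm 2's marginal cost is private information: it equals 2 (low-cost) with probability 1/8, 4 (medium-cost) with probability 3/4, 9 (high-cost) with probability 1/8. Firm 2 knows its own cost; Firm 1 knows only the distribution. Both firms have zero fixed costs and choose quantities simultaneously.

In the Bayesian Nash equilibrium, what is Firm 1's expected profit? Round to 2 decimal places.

9.93

Type-c best response for Firm 2: q₂(c) = (34 − c)/6 − q₁/2.
Firm 1 maximizes expected profit; its first-order condition is 34 − 6q₁ − 3E[q₂] − 11 = 0.
Substituting E[q₂] and solving: E[c₂] = 4.375, so q₁ = (34 − 2·11 + 4.375)/9 = 1.81944.
E[P] = 34 − 3·(q₁ + E[q₂]) = 16.4583; Firm 1's expected profit = (E[P] − 11)·q₁ = (16.4583 − 11)·1.81944 = 9.93113.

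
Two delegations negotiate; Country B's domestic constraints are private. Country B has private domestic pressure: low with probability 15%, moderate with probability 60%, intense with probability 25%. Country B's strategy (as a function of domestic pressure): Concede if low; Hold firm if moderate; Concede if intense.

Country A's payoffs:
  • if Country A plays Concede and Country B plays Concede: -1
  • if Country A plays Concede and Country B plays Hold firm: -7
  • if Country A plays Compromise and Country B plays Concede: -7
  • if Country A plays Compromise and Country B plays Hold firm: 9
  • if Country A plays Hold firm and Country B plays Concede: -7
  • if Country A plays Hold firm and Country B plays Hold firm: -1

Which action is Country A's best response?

Compromise

Compute Country A's expected payoff for each action, taking the expectation over Country B's type.
E[Concede] = 0.15·(-1) + 0.6·(-7) + 0.25·(-1) = -4.6
E[Compromise] = 0.15·(-7) + 0.6·(9) + 0.25·(-7) = 2.6
E[Hold firm] = 0.15·(-7) + 0.6·(-1) + 0.25·(-7) = -3.4
Best response: Compromise (2.6 is the largest).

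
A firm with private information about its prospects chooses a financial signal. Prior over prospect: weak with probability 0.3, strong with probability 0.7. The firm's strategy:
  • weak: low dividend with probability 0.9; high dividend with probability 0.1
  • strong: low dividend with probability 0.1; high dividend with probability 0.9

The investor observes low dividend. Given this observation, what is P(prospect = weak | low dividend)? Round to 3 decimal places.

P(low dividend) = 0.3·0.9 + 0.7·0.1 = 0.34
P(weak | low dividend) = (0.3·0.9) / 0.34 = 0.27 / 0.34 = 0.794118

0.794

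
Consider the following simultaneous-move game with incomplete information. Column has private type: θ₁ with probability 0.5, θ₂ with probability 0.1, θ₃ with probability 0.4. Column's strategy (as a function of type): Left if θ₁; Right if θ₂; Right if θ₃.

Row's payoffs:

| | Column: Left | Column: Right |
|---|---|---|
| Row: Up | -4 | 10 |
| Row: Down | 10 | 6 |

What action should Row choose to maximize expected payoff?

E[Up] = 0.5·(-4) + 0.1·(10) + 0.4·(10) = 3
E[Down] = 0.5·(10) + 0.1·(6) + 0.4·(6) = 8
Best response: Down (8 is the largest).

Down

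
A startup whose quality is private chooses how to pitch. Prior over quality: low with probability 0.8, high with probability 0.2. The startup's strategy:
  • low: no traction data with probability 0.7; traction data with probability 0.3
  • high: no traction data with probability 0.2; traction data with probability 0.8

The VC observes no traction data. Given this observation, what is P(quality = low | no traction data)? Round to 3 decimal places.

0.933

P(no traction data) = 0.8·0.7 + 0.2·0.2 = 0.6
P(low | no traction data) = (0.8·0.7) / 0.6 = 0.56 / 0.6 = 0.933333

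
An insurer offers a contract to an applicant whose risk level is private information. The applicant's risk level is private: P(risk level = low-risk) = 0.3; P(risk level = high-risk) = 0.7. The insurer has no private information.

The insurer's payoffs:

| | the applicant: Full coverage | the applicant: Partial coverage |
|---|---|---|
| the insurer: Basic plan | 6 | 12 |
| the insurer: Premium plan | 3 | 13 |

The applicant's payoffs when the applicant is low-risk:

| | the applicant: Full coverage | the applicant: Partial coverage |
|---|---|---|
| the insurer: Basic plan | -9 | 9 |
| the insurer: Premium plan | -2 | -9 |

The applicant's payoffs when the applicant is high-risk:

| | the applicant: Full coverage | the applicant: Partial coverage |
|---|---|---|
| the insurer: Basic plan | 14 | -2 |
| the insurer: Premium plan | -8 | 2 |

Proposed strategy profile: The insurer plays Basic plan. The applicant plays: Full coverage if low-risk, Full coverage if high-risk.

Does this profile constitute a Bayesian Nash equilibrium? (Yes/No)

A profile is a BNE iff every type of every player is best-responding given beliefs about the other side.
The insurer plays Basic plan: E[Basic plan] = 0.3·(6) + 0.7·(6) = 6; E[Premium plan] = 3. Best-responding. ✓
The applicant (risk level low-risk), facing Basic plan: Full coverage gives -9, Partial coverage gives 9. Proposed Full coverage is not best — profitable deviation exists. ✗
The applicant (risk level high-risk), facing Basic plan: Full coverage gives 14, Partial coverage gives -2. Proposed Full coverage is best. ✓

No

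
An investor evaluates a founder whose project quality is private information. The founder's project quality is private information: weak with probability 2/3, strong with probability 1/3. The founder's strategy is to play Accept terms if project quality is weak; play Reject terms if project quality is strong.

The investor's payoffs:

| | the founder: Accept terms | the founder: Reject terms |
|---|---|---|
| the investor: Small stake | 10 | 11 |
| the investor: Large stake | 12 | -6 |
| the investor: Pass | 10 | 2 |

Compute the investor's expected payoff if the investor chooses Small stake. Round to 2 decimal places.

E[Small stake] = 2/3·10 + 1/3·11 = 20/3 + 11/3 = 31/3

10.33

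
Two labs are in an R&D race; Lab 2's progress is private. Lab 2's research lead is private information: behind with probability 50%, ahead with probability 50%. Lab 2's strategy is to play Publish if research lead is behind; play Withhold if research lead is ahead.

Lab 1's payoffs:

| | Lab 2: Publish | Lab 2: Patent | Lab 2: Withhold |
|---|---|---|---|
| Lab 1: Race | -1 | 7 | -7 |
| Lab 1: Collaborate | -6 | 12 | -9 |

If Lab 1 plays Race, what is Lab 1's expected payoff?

-4

E[Race] = 0.5·(-1) + 0.5·(-7) = (-0.5) + (-3.5) = -4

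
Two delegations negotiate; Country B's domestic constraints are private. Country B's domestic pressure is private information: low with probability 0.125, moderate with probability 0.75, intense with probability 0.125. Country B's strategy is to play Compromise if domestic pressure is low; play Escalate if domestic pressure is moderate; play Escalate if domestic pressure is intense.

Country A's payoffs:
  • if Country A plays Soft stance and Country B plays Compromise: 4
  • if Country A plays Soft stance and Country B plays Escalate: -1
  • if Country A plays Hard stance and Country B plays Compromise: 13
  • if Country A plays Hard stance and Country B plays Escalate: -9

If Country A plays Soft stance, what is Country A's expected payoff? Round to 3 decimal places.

-0.375

E[Soft stance] = 0.125·4 + 0.75·(-1) + 0.125·(-1) = 0.5 + (-0.75) + (-0.125) = -0.375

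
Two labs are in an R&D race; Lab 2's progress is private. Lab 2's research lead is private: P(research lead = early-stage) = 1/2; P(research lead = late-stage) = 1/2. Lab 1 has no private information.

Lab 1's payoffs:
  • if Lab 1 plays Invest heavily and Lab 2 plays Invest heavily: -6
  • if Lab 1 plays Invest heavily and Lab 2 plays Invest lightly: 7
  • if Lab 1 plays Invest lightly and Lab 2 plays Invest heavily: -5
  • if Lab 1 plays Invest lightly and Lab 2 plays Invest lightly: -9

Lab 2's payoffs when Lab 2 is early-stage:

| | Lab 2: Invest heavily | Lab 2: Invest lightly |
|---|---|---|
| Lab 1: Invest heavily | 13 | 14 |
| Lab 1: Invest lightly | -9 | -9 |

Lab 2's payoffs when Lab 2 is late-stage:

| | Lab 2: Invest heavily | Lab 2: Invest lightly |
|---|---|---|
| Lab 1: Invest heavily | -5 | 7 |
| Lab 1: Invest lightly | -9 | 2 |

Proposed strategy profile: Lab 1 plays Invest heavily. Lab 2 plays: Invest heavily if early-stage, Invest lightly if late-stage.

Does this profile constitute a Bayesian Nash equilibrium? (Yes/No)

A profile is a BNE iff every type of every player is best-responding given beliefs about the other side.
Lab 1 plays Invest heavily: E[Invest heavily] = 1/2·(-6) + 1/2·(7) = 1/2; E[Invest lightly] = -7. Best-responding. ✓
Lab 2 (research lead early-stage), facing Invest heavily: Invest heavily gives 13, Invest lightly gives 14. Proposed Invest heavily is not best — profitable deviation exists. ✗
Lab 2 (research lead late-stage), facing Invest heavily: Invest heavily gives -5, Invest lightly gives 7. Proposed Invest lightly is best. ✓

No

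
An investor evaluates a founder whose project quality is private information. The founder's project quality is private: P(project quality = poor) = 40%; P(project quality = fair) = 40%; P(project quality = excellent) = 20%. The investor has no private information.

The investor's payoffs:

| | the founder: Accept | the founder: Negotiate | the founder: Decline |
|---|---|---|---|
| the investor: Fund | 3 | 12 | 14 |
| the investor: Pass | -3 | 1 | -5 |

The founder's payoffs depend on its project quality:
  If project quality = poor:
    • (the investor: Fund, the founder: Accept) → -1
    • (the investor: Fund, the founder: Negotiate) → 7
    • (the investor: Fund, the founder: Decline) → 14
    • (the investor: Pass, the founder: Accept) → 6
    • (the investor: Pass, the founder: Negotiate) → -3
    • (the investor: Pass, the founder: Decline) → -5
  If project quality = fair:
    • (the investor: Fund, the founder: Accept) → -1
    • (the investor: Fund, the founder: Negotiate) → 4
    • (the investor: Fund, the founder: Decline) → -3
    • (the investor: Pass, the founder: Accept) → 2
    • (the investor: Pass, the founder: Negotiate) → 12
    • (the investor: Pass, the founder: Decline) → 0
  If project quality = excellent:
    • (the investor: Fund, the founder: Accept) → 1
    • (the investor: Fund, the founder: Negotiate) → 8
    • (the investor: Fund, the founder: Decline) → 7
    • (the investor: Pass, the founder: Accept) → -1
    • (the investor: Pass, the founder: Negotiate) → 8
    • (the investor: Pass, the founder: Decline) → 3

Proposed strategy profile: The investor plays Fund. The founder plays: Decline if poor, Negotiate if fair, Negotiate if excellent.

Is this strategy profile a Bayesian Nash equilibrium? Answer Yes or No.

The investor plays Fund: E[Fund] = 0.4·(14) + 0.4·(12) + 0.2·(12) = 12.8; E[Pass] = -1.4. Best-responding. ✓
The founder (project quality poor), facing Fund: Accept gives -1, Negotiate gives 7, Decline gives 14. Proposed Decline is best. ✓
The founder (project quality fair), facing Fund: Accept gives -1, Negotiate gives 4, Decline gives -3. Proposed Negotiate is best. ✓
The founder (project quality excellent), facing Fund: Accept gives 1, Negotiate gives 8, Decline gives 7. Proposed Negotiate is best. ✓

Yes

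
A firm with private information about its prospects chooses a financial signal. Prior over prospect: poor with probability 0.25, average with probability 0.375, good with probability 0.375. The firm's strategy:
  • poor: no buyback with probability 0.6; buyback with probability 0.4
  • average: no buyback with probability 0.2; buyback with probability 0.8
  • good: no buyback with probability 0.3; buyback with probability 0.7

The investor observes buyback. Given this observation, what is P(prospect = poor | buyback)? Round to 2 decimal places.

P(buyback) = 0.25·0.4 + 0.375·0.8 + 0.375·0.7 = 0.6625
P(poor | buyback) = (0.25·0.4) / 0.6625 = 0.1 / 0.6625 = 0.150943

0.15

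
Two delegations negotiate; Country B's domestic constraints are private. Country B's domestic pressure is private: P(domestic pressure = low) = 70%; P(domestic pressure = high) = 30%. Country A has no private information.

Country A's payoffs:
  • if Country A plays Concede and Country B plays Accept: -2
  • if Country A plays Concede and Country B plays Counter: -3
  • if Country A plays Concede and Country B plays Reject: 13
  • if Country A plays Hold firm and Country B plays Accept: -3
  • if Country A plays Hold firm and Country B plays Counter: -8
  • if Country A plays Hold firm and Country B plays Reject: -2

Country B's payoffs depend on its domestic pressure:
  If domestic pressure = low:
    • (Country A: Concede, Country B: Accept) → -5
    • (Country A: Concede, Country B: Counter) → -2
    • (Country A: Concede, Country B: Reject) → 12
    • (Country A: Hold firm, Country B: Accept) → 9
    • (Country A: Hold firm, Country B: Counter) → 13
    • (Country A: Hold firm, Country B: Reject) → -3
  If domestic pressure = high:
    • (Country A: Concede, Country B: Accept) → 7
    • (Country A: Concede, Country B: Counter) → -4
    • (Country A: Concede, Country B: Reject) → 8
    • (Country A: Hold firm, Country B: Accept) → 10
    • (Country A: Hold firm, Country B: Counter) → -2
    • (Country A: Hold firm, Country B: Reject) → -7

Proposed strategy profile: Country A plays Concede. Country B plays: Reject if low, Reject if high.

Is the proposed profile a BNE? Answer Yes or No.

Country A plays Concede: E[Concede] = 0.7·(13) + 0.3·(13) = 13; E[Hold firm] = -2. Best-responding. ✓
Country B (domestic pressure low), facing Concede: Accept gives -5, Counter gives -2, Reject gives 12. Proposed Reject is best. ✓
Country B (domestic pressure high), facing Concede: Accept gives 7, Counter gives -4, Reject gives 8. Proposed Reject is best. ✓

Yes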